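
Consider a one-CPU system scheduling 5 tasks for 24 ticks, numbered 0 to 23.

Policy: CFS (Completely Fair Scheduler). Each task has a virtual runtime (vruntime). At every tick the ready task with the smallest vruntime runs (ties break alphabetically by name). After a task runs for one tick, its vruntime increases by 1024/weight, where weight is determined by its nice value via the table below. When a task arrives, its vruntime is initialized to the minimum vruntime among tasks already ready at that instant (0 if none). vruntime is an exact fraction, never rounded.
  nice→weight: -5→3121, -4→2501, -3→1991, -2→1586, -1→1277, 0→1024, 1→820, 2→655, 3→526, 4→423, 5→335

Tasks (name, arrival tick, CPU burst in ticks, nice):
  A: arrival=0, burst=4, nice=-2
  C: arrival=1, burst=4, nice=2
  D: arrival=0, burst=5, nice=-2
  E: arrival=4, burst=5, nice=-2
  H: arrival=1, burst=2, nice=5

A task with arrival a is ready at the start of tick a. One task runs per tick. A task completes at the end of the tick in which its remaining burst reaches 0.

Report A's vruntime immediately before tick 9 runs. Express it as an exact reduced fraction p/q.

t=0: vr[A=0 D=0] → run A
t=1: vr[A=512/793 C=0 D=0 H=0] → run C
t=2: vr[A=512/793 C=1024/655 D=0 H=0] → run D
t=3: vr[A=512/793 C=1024/655 D=512/793 H=0] → run H
t=4: vr[A=512/793 C=1024/655 D=512/793 E=512/793 H=1024/335] → run A
t=5: vr[A=1024/793 C=1024/655 D=512/793 E=512/793 H=1024/335] → run D
t=6: vr[A=1024/793 C=1024/655 D=1024/793 E=512/793 H=1024/335] → run E
t=7: vr[A=1024/793 C=1024/655 D=1024/793 E=1024/793 H=1024/335] → run A
t=8: vr[A=1536/793 C=1024/655 D=1024/793 E=1024/793 H=1024/335] → run D
t=9: vr[A=1536/793 C=1024/655 D=1536/793 E=1024/793 H=1024/335] → run E
t=10: vr[A=1536/793 C=1024/655 D=1536/793 E=1536/793 H=1024/335] → run C
t=11: vr[A=1536/793 C=2048/655 D=1536/793 E=1536/793 H=1024/335] → run A
t=12: vr[C=2048/655 D=1536/793 E=1536/793 H=1024/335] → run D
t=13: vr[C=2048/655 D=2048/793 E=1536/793 H=1024/335] → run E
t=14: vr[C=2048/655 D=2048/793 E=2048/793 H=1024/335] → run D
t=15: vr[C=2048/655 E=2048/793 H=1024/335] → run E
t=16: vr[C=2048/655 E=2560/793 H=1024/335] → run H
t=17: vr[C=2048/655 E=2560/793] → run C
t=18: vr[C=3072/655 E=2560/793] → run E
t=19: vr[C=3072/655] → run C
t=20: (idle)
t=21: (idle)
t=22: (idle)
t=23: (idle)

vruntime(A, start of tick 9) = 1536/793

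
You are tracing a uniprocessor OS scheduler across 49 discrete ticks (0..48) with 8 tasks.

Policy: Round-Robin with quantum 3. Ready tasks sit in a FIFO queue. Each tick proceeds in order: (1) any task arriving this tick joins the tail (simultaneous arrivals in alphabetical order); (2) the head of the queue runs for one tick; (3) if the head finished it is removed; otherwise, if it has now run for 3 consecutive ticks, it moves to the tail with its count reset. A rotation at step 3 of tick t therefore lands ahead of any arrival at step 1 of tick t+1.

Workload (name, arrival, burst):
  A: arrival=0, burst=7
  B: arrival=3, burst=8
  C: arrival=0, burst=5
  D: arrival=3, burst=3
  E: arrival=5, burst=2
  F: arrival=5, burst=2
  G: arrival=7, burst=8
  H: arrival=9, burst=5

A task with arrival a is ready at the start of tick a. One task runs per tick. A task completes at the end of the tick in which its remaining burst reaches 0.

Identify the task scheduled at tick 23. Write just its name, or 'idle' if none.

running at tick 23 = G

t=0: queue=[A,C] q_used=0 → run A
t=1: queue=[A,C] q_used=1 → run A
t=2: queue=[A,C] q_used=2 → run A
t=3: queue=[C,A,B,D] q_used=0 → run C
t=4: queue=[C,A,B,D] q_used=1 → run C
t=5: queue=[C,A,B,D,E,F] q_used=2 → run C
t=6: queue=[A,B,D,E,F,C] q_used=0 → run A
t=7: queue=[A,B,D,E,F,C,G] q_used=1 → run A
t=8: queue=[A,B,D,E,F,C,G] q_used=2 → run A
t=9: queue=[B,D,E,F,C,G,A,H] q_used=0 → run B
t=10: queue=[B,D,E,F,C,G,A,H] q_used=1 → run B
t=11: queue=[B,D,E,F,C,G,A,H] q_used=2 → run B
t=12: queue=[D,E,F,C,G,A,H,B] q_used=0 → run D
t=13: queue=[D,E,F,C,G,A,H,B] q_used=1 → run D
t=14: queue=[D,E,F,C,G,A,H,B] q_used=2 → run D
t=15: queue=[E,F,C,G,A,H,B] q_used=0 → run E
t=16: queue=[E,F,C,G,A,H,B] q_used=1 → run E
t=17: queue=[F,C,G,A,H,B] q_used=0 → run F
t=18: queue=[F,C,G,A,H,B] q_used=1 → run F
t=19: queue=[C,G,A,H,B] q_used=0 → run C
t=20: queue=[C,G,A,H,B] q_used=1 → run C
t=21: queue=[G,A,H,B] q_used=0 → run G
t=22: queue=[G,A,H,B] q_used=1 → run G
t=23: queue=[G,A,H,B] q_used=2 → run G
t=24: queue=[A,H,B,G] q_used=0 → run A
t=25: queue=[H,B,G] q_used=0 → run H
t=26: queue=[H,B,G] q_used=1 → run H
t=27: queue=[H,B,G] q_used=2 → run H
t=28: queue=[B,G,H] q_used=0 → run B
t=29: queue=[B,G,H] q_used=1 → run B
t=30: queue=[B,G,H] q_used=2 → run B
t=31: queue=[G,H,B] q_used=0 → run G
t=32: queue=[G,H,B] q_used=1 → run G
t=33: queue=[G,H,B] q_used=2 → run G
t=34: queue=[H,B,G] q_used=0 → run H
t=35: queue=[H,B,G] q_used=1 → run H
t=36: queue=[B,G] q_used=0 → run B
t=37: queue=[B,G] q_used=1 → run B
t=38: queue=[G] q_used=0 → run G
t=39: queue=[G] q_used=1 → run G
t=40: (idle)
t=41: (idle)
t=42: (idle)
t=43: (idle)
t=44: (idle)
t=45: (idle)
t=46: (idle)
t=47: (idle)
t=48: (idle)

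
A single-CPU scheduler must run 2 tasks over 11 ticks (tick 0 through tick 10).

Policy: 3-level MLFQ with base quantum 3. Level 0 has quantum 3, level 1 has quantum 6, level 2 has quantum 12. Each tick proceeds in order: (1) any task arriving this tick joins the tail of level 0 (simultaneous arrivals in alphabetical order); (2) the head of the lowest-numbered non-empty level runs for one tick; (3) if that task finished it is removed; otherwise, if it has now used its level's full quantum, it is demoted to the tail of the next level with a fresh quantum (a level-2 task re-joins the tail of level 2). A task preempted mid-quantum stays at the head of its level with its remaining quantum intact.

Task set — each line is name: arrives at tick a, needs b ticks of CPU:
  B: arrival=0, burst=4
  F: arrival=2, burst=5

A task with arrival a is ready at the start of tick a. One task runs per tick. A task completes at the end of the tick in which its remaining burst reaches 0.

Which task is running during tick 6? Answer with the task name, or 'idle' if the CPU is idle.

t=0: L0/L1/L2 = B/-/- → run B
t=1: L0/L1/L2 = B/-/- → run B
t=2: L0/L1/L2 = BF/-/- → run B
t=3: L0/L1/L2 = F/B/- → run F
t=4: L0/L1/L2 = F/B/- → run F
t=5: L0/L1/L2 = F/B/- → run F
t=6: L0/L1/L2 = -/BF/- → run B
t=7: L0/L1/L2 = -/F/- → run F
t=8: L0/L1/L2 = -/F/- → run F
t=9: (idle)
t=10: (idle)

running at tick 6 = B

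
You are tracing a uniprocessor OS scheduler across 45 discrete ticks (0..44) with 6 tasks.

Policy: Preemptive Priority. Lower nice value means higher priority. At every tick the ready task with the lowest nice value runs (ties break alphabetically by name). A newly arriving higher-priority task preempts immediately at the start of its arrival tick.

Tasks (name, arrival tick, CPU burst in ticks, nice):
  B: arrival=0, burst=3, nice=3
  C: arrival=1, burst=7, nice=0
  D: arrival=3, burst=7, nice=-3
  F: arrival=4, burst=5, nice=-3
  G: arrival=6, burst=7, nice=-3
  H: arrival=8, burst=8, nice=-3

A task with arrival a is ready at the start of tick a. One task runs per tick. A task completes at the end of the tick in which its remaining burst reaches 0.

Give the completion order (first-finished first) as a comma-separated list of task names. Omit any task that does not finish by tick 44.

t=0: ready={B} → run B
t=1: ready={B,C} → run C
t=2: ready={B,C} → run C
t=3: ready={B,C,D} → run D
t=4: ready={B,C,D,F} → run D
t=5: ready={B,C,D,F} → run D
t=6: ready={B,C,D,F,G} → run D
t=7: ready={B,C,D,F,G} → run D
t=8: ready={B,C,D,F,G,H} → run D
t=9: ready={B,C,D,F,G,H} → run D
t=10: ready={B,C,F,G,H} → run F
t=11: ready={B,C,F,G,H} → run F
t=12: ready={B,C,F,G,H} → run F
t=13: ready={B,C,F,G,H} → run F
t=14: ready={B,C,F,G,H} → run F
t=15: ready={B,C,G,H} → run G
t=16: ready={B,C,G,H} → run G
t=17: ready={B,C,G,H} → run G
t=18: ready={B,C,G,H} → run G
t=19: ready={B,C,G,H} → run G
t=20: ready={B,C,G,H} → run G
t=21: ready={B,C,G,H} → run G
t=22: ready={B,C,H} → run H
t=23: ready={B,C,H} → run H
t=24: ready={B,C,H} → run H
t=25: ready={B,C,H} → run H
t=26: ready={B,C,H} → run H
t=27: ready={B,C,H} → run H
t=28: ready={B,C,H} → run H
t=29: ready={B,C,H} → run H
t=30: ready={B,C} → run C
t=31: ready={B,C} → run C
t=32: ready={B,C} → run C
t=33: ready={B,C} → run C
t=34: ready={B,C} → run C
t=35: ready={B} → run B
t=36: ready={B} → run B
t=37: (idle)
t=38: (idle)
t=39: (idle)
t=40: (idle)
t=41: (idle)
t=42: (idle)
t=43: (idle)
t=44: (idle)

completion order = D, F, G, H, C, B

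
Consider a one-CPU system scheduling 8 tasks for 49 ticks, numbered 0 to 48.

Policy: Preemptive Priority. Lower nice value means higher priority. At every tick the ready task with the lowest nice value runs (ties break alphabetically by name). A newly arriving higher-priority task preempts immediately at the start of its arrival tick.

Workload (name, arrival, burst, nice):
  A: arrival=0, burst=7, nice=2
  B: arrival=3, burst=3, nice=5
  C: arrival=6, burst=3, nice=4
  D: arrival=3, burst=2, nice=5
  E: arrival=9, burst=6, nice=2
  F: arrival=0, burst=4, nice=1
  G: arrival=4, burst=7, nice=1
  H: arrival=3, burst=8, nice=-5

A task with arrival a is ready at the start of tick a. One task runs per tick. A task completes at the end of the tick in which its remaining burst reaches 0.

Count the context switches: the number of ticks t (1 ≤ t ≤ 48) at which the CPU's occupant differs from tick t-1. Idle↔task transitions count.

t=0: ready={A,F} → run F
t=1: ready={A,F} → run F
t=2: ready={A,F} → run F
t=3: ready={A,B,D,F,H} → run H
t=4: ready={A,B,D,F,G,H} → run H
t=5: ready={A,B,D,F,G,H} → run H
t=6: ready={A,B,C,D,F,G,H} → run H
t=7: ready={A,B,C,D,F,G,H} → run H
t=8: ready={A,B,C,D,F,G,H} → run H
t=9: ready={A,B,C,D,E,F,G,H} → run H
t=10: ready={A,B,C,D,E,F,G,H} → run H
t=11: ready={A,B,C,D,E,F,G} → run F
t=12: ready={A,B,C,D,E,G} → run G
t=13: ready={A,B,C,D,E,G} → run G
t=14: ready={A,B,C,D,E,G} → run G
t=15: ready={A,B,C,D,E,G} → run G
t=16: ready={A,B,C,D,E,G} → run G
t=17: ready={A,B,C,D,E,G} → run G
t=18: ready={A,B,C,D,E,G} → run G
t=19: ready={A,B,C,D,E} → run A
t=20: ready={A,B,C,D,E} → run A
t=21: ready={A,B,C,D,E} → run A
t=22: ready={A,B,C,D,E} → run A
t=23: ready={A,B,C,D,E} → run A
t=24: ready={A,B,C,D,E} → run A
t=25: ready={A,B,C,D,E} → run A
t=26: ready={B,C,D,E} → run E
t=27: ready={B,C,D,E} → run E
t=28: ready={B,C,D,E} → run E
t=29: ready={B,C,D,E} → run E
t=30: ready={B,C,D,E} → run E
t=31: ready={B,C,D,E} → run E
t=32: ready={B,C,D} → run C
t=33: ready={B,C,D} → run C
t=34: ready={B,C,D} → run C
t=35: ready={B,D} → run B
t=36: ready={B,D} → run B
t=37: ready={B,D} → run B
t=38: ready={D} → run D
t=39: ready={D} → run D
t=40: (idle)
t=41: (idle)
t=42: (idle)
t=43: (idle)
t=44: (idle)
t=45: (idle)
t=46: (idle)
t=47: (idle)
t=48: (idle)

context switches = 9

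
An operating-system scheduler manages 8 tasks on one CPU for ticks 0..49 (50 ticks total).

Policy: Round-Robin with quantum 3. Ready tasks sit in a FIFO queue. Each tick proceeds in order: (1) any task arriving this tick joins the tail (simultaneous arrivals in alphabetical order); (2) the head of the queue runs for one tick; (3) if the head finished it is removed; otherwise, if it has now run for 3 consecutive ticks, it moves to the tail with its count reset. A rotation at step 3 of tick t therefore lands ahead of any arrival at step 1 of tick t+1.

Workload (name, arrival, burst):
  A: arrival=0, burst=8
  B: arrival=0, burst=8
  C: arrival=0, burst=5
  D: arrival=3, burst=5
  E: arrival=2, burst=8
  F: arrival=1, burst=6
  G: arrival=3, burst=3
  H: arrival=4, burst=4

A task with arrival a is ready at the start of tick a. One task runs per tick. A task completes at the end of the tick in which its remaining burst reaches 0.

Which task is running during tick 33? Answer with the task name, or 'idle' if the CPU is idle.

running at tick 33 = F

t=0: queue=[A,B,C] q_used=0 → run A
t=1: queue=[A,B,C,F] q_used=1 → run A
t=2: queue=[A,B,C,F,E] q_used=2 → run A
t=3: queue=[B,C,F,E,A,D,G] q_used=0 → run B
t=4: queue=[B,C,F,E,A,D,G,H] q_used=1 → run B
t=5: queue=[B,C,F,E,A,D,G,H] q_used=2 → run B
t=6: queue=[C,F,E,A,D,G,H,B] q_used=0 → run C
t=7: queue=[C,F,E,A,D,G,H,B] q_used=1 → run C
t=8: queue=[C,F,E,A,D,G,H,B] q_used=2 → run C
t=9: queue=[F,E,A,D,G,H,B,C] q_used=0 → run F
t=10: queue=[F,E,A,D,G,H,B,C] q_used=1 → run F
t=11: queue=[F,E,A,D,G,H,B,C] q_used=2 → run F
t=12: queue=[E,A,D,G,H,B,C,F] q_used=0 → run E
t=13: queue=[E,A,D,G,H,B,C,F] q_used=1 → run E
t=14: queue=[E,A,D,G,H,B,C,F] q_used=2 → run E
t=15: queue=[A,D,G,H,B,C,F,E] q_used=0 → run A
t=16: queue=[A,D,G,H,B,C,F,E] q_used=1 → run A
t=17: queue=[A,D,G,H,B,C,F,E] q_used=2 → run A
t=18: queue=[D,G,H,B,C,F,E,A] q_used=0 → run D
t=19: queue=[D,G,H,B,C,F,E,A] q_used=1 → run D
t=20: queue=[D,G,H,B,C,F,E,A] q_used=2 → run D
t=21: queue=[G,H,B,C,F,E,A,D] q_used=0 → run G
t=22: queue=[G,H,B,C,F,E,A,D] q_used=1 → run G
t=23: queue=[G,H,B,C,F,E,A,D] q_used=2 → run G
t=24: queue=[H,B,C,F,E,A,D] q_used=0 → run H
t=25: queue=[H,B,C,F,E,A,D] q_used=1 → run H
t=26: queue=[H,B,C,F,E,A,D] q_used=2 → run H
t=27: queue=[B,C,F,E,A,D,H] q_used=0 → run B
t=28: queue=[B,C,F,E,A,D,H] q_used=1 → run B
t=29: queue=[B,C,F,E,A,D,H] q_used=2 → run B
t=30: queue=[C,F,E,A,D,H,B] q_used=0 → run C
t=31: queue=[C,F,E,A,D,H,B] q_used=1 → run C
t=32: queue=[F,E,A,D,H,B] q_used=0 → run F
t=33: queue=[F,E,A,D,H,B] q_used=1 → run F
t=34: queue=[F,E,A,D,H,B] q_used=2 → run F
t=35: queue=[E,A,D,H,B] q_used=0 → run E
t=36: queue=[E,A,D,H,B] q_used=1 → run E
t=37: queue=[E,A,D,H,B] q_used=2 → run E
t=38: queue=[A,D,H,B,E] q_used=0 → run A
t=39: queue=[A,D,H,B,E] q_used=1 → run A
t=40: queue=[D,H,B,E] q_used=0 → run D
t=41: queue=[D,H,B,E] q_used=1 → run D
t=42: queue=[H,B,E] q_used=0 → run H
t=43: queue=[B,E] q_used=0 → run B
t=44: queue=[B,E] q_used=1 → run B
t=45: queue=[E] q_used=0 → run E
t=46: queue=[E] q_used=1 → run E
t=47: (idle)
t=48: (idle)
t=49: (idle)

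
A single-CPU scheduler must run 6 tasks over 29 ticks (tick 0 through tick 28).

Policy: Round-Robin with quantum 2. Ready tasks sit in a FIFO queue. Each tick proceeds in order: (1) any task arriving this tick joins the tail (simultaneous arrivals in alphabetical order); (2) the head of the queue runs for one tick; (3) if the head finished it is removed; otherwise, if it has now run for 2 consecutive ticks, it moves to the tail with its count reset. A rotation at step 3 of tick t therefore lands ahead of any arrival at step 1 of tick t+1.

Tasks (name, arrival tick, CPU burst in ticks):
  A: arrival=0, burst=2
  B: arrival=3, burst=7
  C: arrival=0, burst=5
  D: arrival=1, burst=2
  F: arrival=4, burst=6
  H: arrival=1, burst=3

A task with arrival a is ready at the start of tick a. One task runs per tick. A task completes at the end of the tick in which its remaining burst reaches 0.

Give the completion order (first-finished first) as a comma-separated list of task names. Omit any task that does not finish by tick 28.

t=0: queue=[A,C] q_used=0 → run A
t=1: queue=[A,C,D,H] q_used=1 → run A
t=2: queue=[C,D,H] q_used=0 → run C
t=3: queue=[C,D,H,B] q_used=1 → run C
t=4: queue=[D,H,B,C,F] q_used=0 → run D
t=5: queue=[D,H,B,C,F] q_used=1 → run D
t=6: queue=[H,B,C,F] q_used=0 → run H
t=7: queue=[H,B,C,F] q_used=1 → run H
t=8: queue=[B,C,F,H] q_used=0 → run B
t=9: queue=[B,C,F,H] q_used=1 → run B
t=10: queue=[C,F,H,B] q_used=0 → run C
t=11: queue=[C,F,H,B] q_used=1 → run C
t=12: queue=[F,H,B,C] q_used=0 → run F
t=13: queue=[F,H,B,C] q_used=1 → run F
t=14: queue=[H,B,C,F] q_used=0 → run H
t=15: queue=[B,C,F] q_used=0 → run B
t=16: queue=[B,C,F] q_used=1 → run B
t=17: queue=[C,F,B] q_used=0 → run C
t=18: queue=[F,B] q_used=0 → run F
t=19: queue=[F,B] q_used=1 → run F
t=20: queue=[B,F] q_used=0 → run B
t=21: queue=[B,F] q_used=1 → run B
t=22: queue=[F,B] q_used=0 → run F
t=23: queue=[F,B] q_used=1 → run F
t=24: queue=[B] q_used=0 → run B
t=25: (idle)
t=26: (idle)
t=27: (idle)
t=28: (idle)

completion order = A, D, H, C, F, B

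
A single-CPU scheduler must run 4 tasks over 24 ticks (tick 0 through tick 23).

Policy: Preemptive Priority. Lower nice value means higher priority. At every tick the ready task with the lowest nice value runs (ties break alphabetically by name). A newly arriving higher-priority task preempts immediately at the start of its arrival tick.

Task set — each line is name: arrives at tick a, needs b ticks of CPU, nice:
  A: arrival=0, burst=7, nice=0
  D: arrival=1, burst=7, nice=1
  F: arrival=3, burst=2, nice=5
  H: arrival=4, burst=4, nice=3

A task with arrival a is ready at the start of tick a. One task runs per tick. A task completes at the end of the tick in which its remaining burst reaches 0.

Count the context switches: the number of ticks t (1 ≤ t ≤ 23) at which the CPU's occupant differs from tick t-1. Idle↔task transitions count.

context switches = 4

t=0: ready={A} → run A
t=1: ready={A,D} → run A
t=2: ready={A,D} → run A
t=3: ready={A,D,F} → run A
t=4: ready={A,D,F,H} → run A
t=5: ready={A,D,F,H} → run A
t=6: ready={A,D,F,H} → run A
t=7: ready={D,F,H} → run D
t=8: ready={D,F,H} → run D
t=9: ready={D,F,H} → run D
t=10: ready={D,F,H} → run D
t=11: ready={D,F,H} → run D
t=12: ready={D,F,H} → run D
t=13: ready={D,F,H} → run D
t=14: ready={F,H} → run H
t=15: ready={F,H} → run H
t=16: ready={F,H} → run H
t=17: ready={F,H} → run H
t=18: ready={F} → run F
t=19: ready={F} → run F
t=20: (idle)
t=21: (idle)
t=22: (idle)
t=23: (idle)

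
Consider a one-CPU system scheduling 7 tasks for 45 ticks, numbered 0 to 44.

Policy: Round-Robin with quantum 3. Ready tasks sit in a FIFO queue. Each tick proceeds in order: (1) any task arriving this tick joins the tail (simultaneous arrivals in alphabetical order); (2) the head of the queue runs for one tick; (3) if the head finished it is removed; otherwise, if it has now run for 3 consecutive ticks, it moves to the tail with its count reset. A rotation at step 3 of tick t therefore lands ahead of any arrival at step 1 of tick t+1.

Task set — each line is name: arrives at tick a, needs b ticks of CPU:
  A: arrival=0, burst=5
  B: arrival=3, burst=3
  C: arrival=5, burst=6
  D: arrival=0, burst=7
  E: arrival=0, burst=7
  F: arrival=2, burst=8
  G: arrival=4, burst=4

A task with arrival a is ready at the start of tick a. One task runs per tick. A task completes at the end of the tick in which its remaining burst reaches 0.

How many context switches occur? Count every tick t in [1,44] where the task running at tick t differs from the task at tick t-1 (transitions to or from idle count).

t=0: queue=[A,D,E] q_used=0 → run A
t=1: queue=[A,D,E] q_used=1 → run A
t=2: queue=[A,D,E,F] q_used=2 → run A
t=3: queue=[D,E,F,A,B] q_used=0 → run D
t=4: queue=[D,E,F,A,B,G] q_used=1 → run D
t=5: queue=[D,E,F,A,B,G,C] q_used=2 → run D
t=6: queue=[E,F,A,B,G,C,D] q_used=0 → run E
t=7: queue=[E,F,A,B,G,C,D] q_used=1 → run E
t=8: queue=[E,F,A,B,G,C,D] q_used=2 → run E
t=9: queue=[F,A,B,G,C,D,E] q_used=0 → run F
t=10: queue=[F,A,B,G,C,D,E] q_used=1 → run F
t=11: queue=[F,A,B,G,C,D,E] q_used=2 → run F
t=12: queue=[A,B,G,C,D,E,F] q_used=0 → run A
t=13: queue=[A,B,G,C,D,E,F] q_used=1 → run A
t=14: queue=[B,G,C,D,E,F] q_used=0 → run B
t=15: queue=[B,G,C,D,E,F] q_used=1 → run B
t=16: queue=[B,G,C,D,E,F] q_used=2 → run B
t=17: queue=[G,C,D,E,F] q_used=0 → run G
t=18: queue=[G,C,D,E,F] q_used=1 → run G
t=19: queue=[G,C,D,E,F] q_used=2 → run G
t=20: queue=[C,D,E,F,G] q_used=0 → run C
t=21: queue=[C,D,E,F,G] q_used=1 → run C
t=22: queue=[C,D,E,F,G] q_used=2 → run C
t=23: queue=[D,E,F,G,C] q_used=0 → run D
t=24: queue=[D,E,F,G,C] q_used=1 → run D
t=25: queue=[D,E,F,G,C] q_used=2 → run D
t=26: queue=[E,F,G,C,D] q_used=0 → run E
t=27: queue=[E,F,G,C,D] q_used=1 → run E
t=28: queue=[E,F,G,C,D] q_used=2 → run E
t=29: queue=[F,G,C,D,E] q_used=0 → run F
t=30: queue=[F,G,C,D,E] q_used=1 → run F
t=31: queue=[F,G,C,D,E] q_used=2 → run F
t=32: queue=[G,C,D,E,F] q_used=0 → run G
t=33: queue=[C,D,E,F] q_used=0 → run C
t=34: queue=[C,D,E,F] q_used=1 → run C
t=35: queue=[C,D,E,F] q_used=2 → run C
t=36: queue=[D,E,F] q_used=0 → run D
t=37: queue=[E,F] q_used=0 → run E
t=38: queue=[F] q_used=0 → run F
t=39: queue=[F] q_used=1 → run F
t=40: (idle)
t=41: (idle)
t=42: (idle)
t=43: (idle)
t=44: (idle)

context switches = 16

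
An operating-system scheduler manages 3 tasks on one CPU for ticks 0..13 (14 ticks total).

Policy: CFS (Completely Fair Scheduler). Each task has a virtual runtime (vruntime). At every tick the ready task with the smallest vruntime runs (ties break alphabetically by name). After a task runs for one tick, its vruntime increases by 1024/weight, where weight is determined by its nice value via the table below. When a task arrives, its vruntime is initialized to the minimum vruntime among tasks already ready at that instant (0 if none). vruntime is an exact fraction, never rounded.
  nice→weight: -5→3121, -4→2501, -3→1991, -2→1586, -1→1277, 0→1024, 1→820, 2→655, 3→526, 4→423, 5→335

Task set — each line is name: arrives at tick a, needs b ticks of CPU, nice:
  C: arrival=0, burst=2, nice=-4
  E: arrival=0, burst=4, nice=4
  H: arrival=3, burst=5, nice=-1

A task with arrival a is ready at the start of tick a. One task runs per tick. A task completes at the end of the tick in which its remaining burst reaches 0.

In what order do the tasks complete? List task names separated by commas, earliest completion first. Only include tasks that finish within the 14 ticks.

t=0: vr[C=0 E=0] → run C
t=1: vr[C=1024/2501 E=0] → run E
t=2: vr[C=1024/2501 E=1024/423] → run C
t=3: vr[E=1024/423 H=1024/423] → run E
t=4: vr[E=2048/423 H=1024/423] → run H
t=5: vr[E=2048/423 H=1740800/540171] → run H
t=6: vr[E=2048/423 H=2173952/540171] → run H
t=7: vr[E=2048/423 H=2607104/540171] → run H
t=8: vr[E=2048/423 H=3040256/540171] → run E
t=9: vr[E=1024/141 H=3040256/540171] → run H
t=10: vr[E=1024/141] → run E
t=11: (idle)
t=12: (idle)
t=13: (idle)

completion order = C, H, E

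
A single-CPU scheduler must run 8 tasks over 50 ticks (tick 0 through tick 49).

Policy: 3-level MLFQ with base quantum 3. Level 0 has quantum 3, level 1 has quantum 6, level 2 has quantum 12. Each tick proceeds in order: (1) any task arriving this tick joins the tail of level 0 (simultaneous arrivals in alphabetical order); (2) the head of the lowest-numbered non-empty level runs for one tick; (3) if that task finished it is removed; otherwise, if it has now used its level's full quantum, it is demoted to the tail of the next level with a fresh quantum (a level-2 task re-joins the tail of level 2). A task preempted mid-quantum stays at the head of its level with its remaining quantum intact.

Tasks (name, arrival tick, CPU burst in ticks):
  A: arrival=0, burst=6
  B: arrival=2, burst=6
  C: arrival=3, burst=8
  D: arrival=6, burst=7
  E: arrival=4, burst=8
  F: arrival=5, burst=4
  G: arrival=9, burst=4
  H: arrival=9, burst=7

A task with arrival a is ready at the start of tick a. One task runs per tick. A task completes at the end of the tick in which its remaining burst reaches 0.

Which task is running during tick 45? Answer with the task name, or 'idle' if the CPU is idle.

running at tick 45 = G

t=0: L0/L1/L2 = A/-/- → run A
t=1: L0/L1/L2 = A/-/- → run A
t=2: L0/L1/L2 = AB/-/- → run A
t=3: L0/L1/L2 = BC/A/- → run B
t=4: L0/L1/L2 = BCE/A/- → run B
t=5: L0/L1/L2 = BCEF/A/- → run B
t=6: L0/L1/L2 = CEFD/AB/- → run C
t=7: L0/L1/L2 = CEFD/AB/- → run C
t=8: L0/L1/L2 = CEFD/AB/- → run C
t=9: L0/L1/L2 = EFDGH/ABC/- → run E
t=10: L0/L1/L2 = EFDGH/ABC/- → run E
t=11: L0/L1/L2 = EFDGH/ABC/- → run E
t=12: L0/L1/L2 = FDGH/ABCE/- → run F
t=13: L0/L1/L2 = FDGH/ABCE/- → run F
t=14: L0/L1/L2 = FDGH/ABCE/- → run F
t=15: L0/L1/L2 = DGH/ABCEF/- → run D
t=16: L0/L1/L2 = DGH/ABCEF/- → run D
t=17: L0/L1/L2 = DGH/ABCEF/- → run D
t=18: L0/L1/L2 = GH/ABCEFD/- → run G
t=19: L0/L1/L2 = GH/ABCEFD/- → run G
t=20: L0/L1/L2 = GH/ABCEFD/- → run G
t=21: L0/L1/L2 = H/ABCEFDG/- → run H
t=22: L0/L1/L2 = H/ABCEFDG/- → run H
t=23: L0/L1/L2 = H/ABCEFDG/- → run H
t=24: L0/L1/L2 = -/ABCEFDGH/- → run A
t=25: L0/L1/L2 = -/ABCEFDGH/- → run A
t=26: L0/L1/L2 = -/ABCEFDGH/- → run A
t=27: L0/L1/L2 = -/BCEFDGH/- → run B
t=28: L0/L1/L2 = -/BCEFDGH/- → run B
t=29: L0/L1/L2 = -/BCEFDGH/- → run B
t=30: L0/L1/L2 = -/CEFDGH/- → run C
t=31: L0/L1/L2 = -/CEFDGH/- → run C
t=32: L0/L1/L2 = -/CEFDGH/- → run C
t=33: L0/L1/L2 = -/CEFDGH/- → run C
t=34: L0/L1/L2 = -/CEFDGH/- → run C
t=35: L0/L1/L2 = -/EFDGH/- → run E
t=36: L0/L1/L2 = -/EFDGH/- → run E
t=37: L0/L1/L2 = -/EFDGH/- → run E
t=38: L0/L1/L2 = -/EFDGH/- → run E
t=39: L0/L1/L2 = -/EFDGH/- → run E
t=40: L0/L1/L2 = -/FDGH/- → run F
t=41: L0/L1/L2 = -/DGH/- → run D
t=42: L0/L1/L2 = -/DGH/- → run D
t=43: L0/L1/L2 = -/DGH/- → run D
t=44: L0/L1/L2 = -/DGH/- → run D
t=45: L0/L1/L2 = -/GH/- → run G
t=46: L0/L1/L2 = -/H/- → run H
t=47: L0/L1/L2 = -/H/- → run H
t=48: L0/L1/L2 = -/H/- → run H
t=49: L0/L1/L2 = -/H/- → run H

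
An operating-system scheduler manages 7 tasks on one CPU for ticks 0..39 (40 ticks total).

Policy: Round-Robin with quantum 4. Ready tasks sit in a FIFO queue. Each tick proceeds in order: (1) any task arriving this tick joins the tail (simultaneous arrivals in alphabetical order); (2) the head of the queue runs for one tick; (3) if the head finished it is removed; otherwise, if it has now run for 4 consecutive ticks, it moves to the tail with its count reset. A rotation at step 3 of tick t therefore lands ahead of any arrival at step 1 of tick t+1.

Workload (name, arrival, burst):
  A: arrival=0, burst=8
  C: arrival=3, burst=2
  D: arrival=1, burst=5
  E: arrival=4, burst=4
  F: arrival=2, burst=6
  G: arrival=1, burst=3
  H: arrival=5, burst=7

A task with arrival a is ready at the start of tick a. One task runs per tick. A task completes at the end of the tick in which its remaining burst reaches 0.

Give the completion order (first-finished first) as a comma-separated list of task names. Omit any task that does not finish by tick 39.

t=0: queue=[A] q_used=0 → run A
t=1: queue=[A,D,G] q_used=1 → run A
t=2: queue=[A,D,G,F] q_used=2 → run A
t=3: queue=[A,D,G,F,C] q_used=3 → run A
t=4: queue=[D,G,F,C,A,E] q_used=0 → run D
t=5: queue=[D,G,F,C,A,E,H] q_used=1 → run D
t=6: queue=[D,G,F,C,A,E,H] q_used=2 → run D
t=7: queue=[D,G,F,C,A,E,H] q_used=3 → run D
t=8: queue=[G,F,C,A,E,H,D] q_used=0 → run G
t=9: queue=[G,F,C,A,E,H,D] q_used=1 → run G
t=10: queue=[G,F,C,A,E,H,D] q_used=2 → run G
t=11: queue=[F,C,A,E,H,D] q_used=0 → run F
t=12: queue=[F,C,A,E,H,D] q_used=1 → run F
t=13: queue=[F,C,A,E,H,D] q_used=2 → run F
t=14: queue=[F,C,A,E,H,D] q_used=3 → run F
t=15: queue=[C,A,E,H,D,F] q_used=0 → run C
t=16: queue=[C,A,E,H,D,F] q_used=1 → run C
t=17: queue=[A,E,H,D,F] q_used=0 → run A
t=18: queue=[A,E,H,D,F] q_used=1 → run A
t=19: queue=[A,E,H,D,F] q_used=2 → run A
t=20: queue=[A,E,H,D,F] q_used=3 → run A
t=21: queue=[E,H,D,F] q_used=0 → run E
t=22: queue=[E,H,D,F] q_used=1 → run E
t=23: queue=[E,H,D,F] q_used=2 → run E
t=24: queue=[E,H,D,F] q_used=3 → run E
t=25: queue=[H,D,F] q_used=0 → run H
t=26: queue=[H,D,F] q_used=1 → run H
t=27: queue=[H,D,F] q_used=2 → run H
t=28: queue=[H,D,F] q_used=3 → run H
t=29: queue=[D,F,H] q_used=0 → run D
t=30: queue=[F,H] q_used=0 → run F
t=31: queue=[F,H] q_used=1 → run F
t=32: queue=[H] q_used=0 → run H
t=33: queue=[H] q_used=1 → run H
t=34: queue=[H] q_used=2 → run H
t=35: (idle)
t=36: (idle)
t=37: (idle)
t=38: (idle)
t=39: (idle)

completion order = G, C, A, E, D, F, H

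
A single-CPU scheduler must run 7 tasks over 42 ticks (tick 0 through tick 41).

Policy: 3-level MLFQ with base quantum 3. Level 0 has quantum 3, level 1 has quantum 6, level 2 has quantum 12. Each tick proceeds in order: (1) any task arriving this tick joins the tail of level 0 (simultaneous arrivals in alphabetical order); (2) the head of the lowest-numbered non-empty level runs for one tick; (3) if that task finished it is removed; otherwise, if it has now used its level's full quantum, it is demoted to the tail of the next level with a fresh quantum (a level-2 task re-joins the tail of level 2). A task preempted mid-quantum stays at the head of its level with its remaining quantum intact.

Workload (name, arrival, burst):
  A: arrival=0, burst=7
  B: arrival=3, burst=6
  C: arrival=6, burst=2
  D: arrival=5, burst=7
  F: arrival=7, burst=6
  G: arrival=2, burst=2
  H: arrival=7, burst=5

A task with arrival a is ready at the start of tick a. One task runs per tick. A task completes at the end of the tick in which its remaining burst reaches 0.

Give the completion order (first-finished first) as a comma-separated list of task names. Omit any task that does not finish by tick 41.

completion order = G, C, A, B, D, F, H

t=0: L0/L1/L2 = A/-/- → run A
t=1: L0/L1/L2 = A/-/- → run A
t=2: L0/L1/L2 = AG/-/- → run A
t=3: L0/L1/L2 = GB/A/- → run G
t=4: L0/L1/L2 = GB/A/- → run G
t=5: L0/L1/L2 = BD/A/- → run B
t=6: L0/L1/L2 = BDC/A/- → run B
t=7: L0/L1/L2 = BDCFH/A/- → run B
t=8: L0/L1/L2 = DCFH/AB/- → run D
t=9: L0/L1/L2 = DCFH/AB/- → run D
t=10: L0/L1/L2 = DCFH/AB/- → run D
t=11: L0/L1/L2 = CFH/ABD/- → run C
t=12: L0/L1/L2 = CFH/ABD/- → run C
t=13: L0/L1/L2 = FH/ABD/- → run F
t=14: L0/L1/L2 = FH/ABD/- → run F
t=15: L0/L1/L2 = FH/ABD/- → run F
t=16: L0/L1/L2 = H/ABDF/- → run H
t=17: L0/L1/L2 = H/ABDF/- → run H
t=18: L0/L1/L2 = H/ABDF/- → run H
t=19: L0/L1/L2 = -/ABDFH/- → run A
t=20: L0/L1/L2 = -/ABDFH/- → run A
t=21: L0/L1/L2 = -/ABDFH/- → run A
t=22: L0/L1/L2 = -/ABDFH/- → run A
t=23: L0/L1/L2 = -/BDFH/- → run B
t=24: L0/L1/L2 = -/BDFH/- → run B
t=25: L0/L1/L2 = -/BDFH/- → run B
t=26: L0/L1/L2 = -/DFH/- → run D
t=27: L0/L1/L2 = -/DFH/- → run D
t=28: L0/L1/L2 = -/DFH/- → run D
t=29: L0/L1/L2 = -/DFH/- → run D
t=30: L0/L1/L2 = -/FH/- → run F
t=31: L0/L1/L2 = -/FH/- → run F
t=32: L0/L1/L2 = -/FH/- → run F
t=33: L0/L1/L2 = -/H/- → run H
t=34: L0/L1/L2 = -/H/- → run H
t=35: (idle)
t=36: (idle)
t=37: (idle)
t=38: (idle)
t=39: (idle)
t=40: (idle)
t=41: (idle)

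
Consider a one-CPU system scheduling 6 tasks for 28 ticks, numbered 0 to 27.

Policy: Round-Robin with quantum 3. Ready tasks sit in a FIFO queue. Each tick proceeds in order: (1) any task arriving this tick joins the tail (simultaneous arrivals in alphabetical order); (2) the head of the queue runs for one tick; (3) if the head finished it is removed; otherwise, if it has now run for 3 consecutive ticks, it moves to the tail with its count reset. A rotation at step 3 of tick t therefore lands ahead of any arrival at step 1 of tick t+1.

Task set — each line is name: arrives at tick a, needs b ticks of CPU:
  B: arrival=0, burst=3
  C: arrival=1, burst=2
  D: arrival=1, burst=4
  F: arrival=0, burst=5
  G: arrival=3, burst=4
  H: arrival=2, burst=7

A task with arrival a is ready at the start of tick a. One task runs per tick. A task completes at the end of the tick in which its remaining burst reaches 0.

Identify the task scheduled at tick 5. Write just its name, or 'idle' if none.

t=0: queue=[B,F] q_used=0 → run B
t=1: queue=[B,F,C,D] q_used=1 → run B
t=2: queue=[B,F,C,D,H] q_used=2 → run B
t=3: queue=[F,C,D,H,G] q_used=0 → run F
t=4: queue=[F,C,D,H,G] q_used=1 → run F
t=5: queue=[F,C,D,H,G] q_used=2 → run F
t=6: queue=[C,D,H,G,F] q_used=0 → run C
t=7: queue=[C,D,H,G,F] q_used=1 → run C
t=8: queue=[D,H,G,F] q_used=0 → run D
t=9: queue=[D,H,G,F] q_used=1 → run D
t=10: queue=[D,H,G,F] q_used=2 → run D
t=11: queue=[H,G,F,D] q_used=0 → run H
t=12: queue=[H,G,F,D] q_used=1 → run H
t=13: queue=[H,G,F,D] q_used=2 → run H
t=14: queue=[G,F,D,H] q_used=0 → run G
t=15: queue=[G,F,D,H] q_used=1 → run G
t=16: queue=[G,F,D,H] q_used=2 → run G
t=17: queue=[F,D,H,G] q_used=0 → run F
t=18: queue=[F,D,H,G] q_used=1 → run F
t=19: queue=[D,H,G] q_used=0 → run D
t=20: queue=[H,G] q_used=0 → run H
t=21: queue=[H,G] q_used=1 → run H
t=22: queue=[H,G] q_used=2 → run H
t=23: queue=[G,H] q_used=0 → run G
t=24: queue=[H] q_used=0 → run H
t=25: (idle)
t=26: (idle)
t=27: (idle)

running at tick 5 = F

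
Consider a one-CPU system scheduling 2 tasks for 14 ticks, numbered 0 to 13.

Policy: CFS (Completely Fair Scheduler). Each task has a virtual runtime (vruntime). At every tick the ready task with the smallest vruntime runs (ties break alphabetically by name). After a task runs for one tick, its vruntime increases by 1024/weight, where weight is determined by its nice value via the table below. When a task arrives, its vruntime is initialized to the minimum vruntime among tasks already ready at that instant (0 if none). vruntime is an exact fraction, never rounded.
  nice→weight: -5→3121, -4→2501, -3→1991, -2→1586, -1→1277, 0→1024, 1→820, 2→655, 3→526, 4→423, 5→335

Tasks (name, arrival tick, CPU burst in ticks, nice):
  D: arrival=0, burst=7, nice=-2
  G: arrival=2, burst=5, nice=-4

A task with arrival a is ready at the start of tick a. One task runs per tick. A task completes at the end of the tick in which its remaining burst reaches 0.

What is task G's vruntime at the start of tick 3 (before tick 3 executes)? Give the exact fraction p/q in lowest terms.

t=0: vr[D=0] → run D
t=1: vr[D=512/793] → run D
t=2: vr[D=1024/793 G=1024/793] → run D
t=3: vr[D=1536/793 G=1024/793] → run G
t=4: vr[D=1536/793 G=55296/32513] → run G
t=5: vr[D=1536/793 G=68608/32513] → run D
t=6: vr[D=2048/793 G=68608/32513] → run G
t=7: vr[D=2048/793 G=81920/32513] → run G
t=8: vr[D=2048/793 G=95232/32513] → run D
t=9: vr[D=2560/793 G=95232/32513] → run G
t=10: vr[D=2560/793] → run D
t=11: vr[D=3072/793] → run D
t=12: (idle)
t=13: (idle)

vruntime(G, start of tick 3) = 1024/793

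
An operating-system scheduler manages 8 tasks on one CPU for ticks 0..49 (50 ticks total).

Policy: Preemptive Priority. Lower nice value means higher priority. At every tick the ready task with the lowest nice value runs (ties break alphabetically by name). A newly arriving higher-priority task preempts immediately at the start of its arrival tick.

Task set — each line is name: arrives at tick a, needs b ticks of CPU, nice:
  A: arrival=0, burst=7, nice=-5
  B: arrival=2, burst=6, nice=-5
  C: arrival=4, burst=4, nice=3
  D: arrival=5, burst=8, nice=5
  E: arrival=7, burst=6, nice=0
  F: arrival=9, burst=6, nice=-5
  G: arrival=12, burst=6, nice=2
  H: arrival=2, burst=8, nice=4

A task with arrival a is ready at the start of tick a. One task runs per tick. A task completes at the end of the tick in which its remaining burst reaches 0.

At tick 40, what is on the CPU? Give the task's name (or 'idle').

t=0: ready={A} → run A
t=1: ready={A} → run A
t=2: ready={A,B,H} → run A
t=3: ready={A,B,H} → run A
t=4: ready={A,B,C,H} → run A
t=5: ready={A,B,C,D,H} → run A
t=6: ready={A,B,C,D,H} → run A
t=7: ready={B,C,D,E,H} → run B
t=8: ready={B,C,D,E,H} → run B
t=9: ready={B,C,D,E,F,H} → run B
t=10: ready={B,C,D,E,F,H} → run B
t=11: ready={B,C,D,E,F,H} → run B
t=12: ready={B,C,D,E,F,G,H} → run B
t=13: ready={C,D,E,F,G,H} → run F
t=14: ready={C,D,E,F,G,H} → run F
t=15: ready={C,D,E,F,G,H} → run F
t=16: ready={C,D,E,F,G,H} → run F
t=17: ready={C,D,E,F,G,H} → run F
t=18: ready={C,D,E,F,G,H} → run F
t=19: ready={C,D,E,G,H} → run E
t=20: ready={C,D,E,G,H} → run E
t=21: ready={C,D,E,G,H} → run E
t=22: ready={C,D,E,G,H} → run E
t=23: ready={C,D,E,G,H} → run E
t=24: ready={C,D,E,G,H} → run E
t=25: ready={C,D,G,H} → run G
t=26: ready={C,D,G,H} → run G
t=27: ready={C,D,G,H} → run G
t=28: ready={C,D,G,H} → run G
t=29: ready={C,D,G,H} → run G
t=30: ready={C,D,G,H} → run G
t=31: ready={C,D,H} → run C
t=32: ready={C,D,H} → run C
t=33: ready={C,D,H} → run C
t=34: ready={C,D,H} → run C
t=35: ready={D,H} → run H
t=36: ready={D,H} → run H
t=37: ready={D,H} → run H
t=38: ready={D,H} → run H
t=39: ready={D,H} → run H
t=40: ready={D,H} → run H
t=41: ready={D,H} → run H
t=42: ready={D,H} → run H
t=43: ready={D} → run D
t=44: ready={D} → run D
t=45: ready={D} → run D
t=46: ready={D} → run D
t=47: ready={D} → run D
t=48: ready={D} → run D
t=49: ready={D} → run D

running at tick 40 = H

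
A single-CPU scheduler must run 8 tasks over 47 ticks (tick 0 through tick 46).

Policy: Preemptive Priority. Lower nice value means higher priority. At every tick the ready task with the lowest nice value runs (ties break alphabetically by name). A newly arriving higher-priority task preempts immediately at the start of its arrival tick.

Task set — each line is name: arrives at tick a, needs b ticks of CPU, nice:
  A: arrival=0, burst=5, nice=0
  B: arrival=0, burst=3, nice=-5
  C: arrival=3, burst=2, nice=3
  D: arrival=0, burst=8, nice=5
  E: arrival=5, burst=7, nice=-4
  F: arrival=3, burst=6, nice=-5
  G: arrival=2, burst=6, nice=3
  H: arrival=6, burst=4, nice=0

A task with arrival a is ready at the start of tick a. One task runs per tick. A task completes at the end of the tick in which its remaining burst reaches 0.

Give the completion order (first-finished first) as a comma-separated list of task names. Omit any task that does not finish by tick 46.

t=0: ready={A,B,D} → run B
t=1: ready={A,B,D} → run B
t=2: ready={A,B,D,G} → run B
t=3: ready={A,C,D,F,G} → run F
t=4: ready={A,C,D,F,G} → run F
t=5: ready={A,C,D,E,F,G} → run F
t=6: ready={A,C,D,E,F,G,H} → run F
t=7: ready={A,C,D,E,F,G,H} → run F
t=8: ready={A,C,D,E,F,G,H} → run F
t=9: ready={A,C,D,E,G,H} → run E
t=10: ready={A,C,D,E,G,H} → run E
t=11: ready={A,C,D,E,G,H} → run E
t=12: ready={A,C,D,E,G,H} → run E
t=13: ready={A,C,D,E,G,H} → run E
t=14: ready={A,C,D,E,G,H} → run E
t=15: ready={A,C,D,E,G,H} → run E
t=16: ready={A,C,D,G,H} → run A
t=17: ready={A,C,D,G,H} → run A
t=18: ready={A,C,D,G,H} → run A
t=19: ready={A,C,D,G,H} → run A
t=20: ready={A,C,D,G,H} → run A
t=21: ready={C,D,G,H} → run H
t=22: ready={C,D,G,H} → run H
t=23: ready={C,D,G,H} → run H
t=24: ready={C,D,G,H} → run H
t=25: ready={C,D,G} → run C
t=26: ready={C,D,G} → run C
t=27: ready={D,G} → run G
t=28: ready={D,G} → run G
t=29: ready={D,G} → run G
t=30: ready={D,G} → run G
t=31: ready={D,G} → run G
t=32: ready={D,G} → run G
t=33: ready={D} → run D
t=34: ready={D} → run D
t=35: ready={D} → run D
t=36: ready={D} → run D
t=37: ready={D} → run D
t=38: ready={D} → run D
t=39: ready={D} → run D
t=40: ready={D} → run D
t=41: (idle)
t=42: (idle)
t=43: (idle)
t=44: (idle)
t=45: (idle)
t=46: (idle)

completion order = B, F, E, A, H, C, G, D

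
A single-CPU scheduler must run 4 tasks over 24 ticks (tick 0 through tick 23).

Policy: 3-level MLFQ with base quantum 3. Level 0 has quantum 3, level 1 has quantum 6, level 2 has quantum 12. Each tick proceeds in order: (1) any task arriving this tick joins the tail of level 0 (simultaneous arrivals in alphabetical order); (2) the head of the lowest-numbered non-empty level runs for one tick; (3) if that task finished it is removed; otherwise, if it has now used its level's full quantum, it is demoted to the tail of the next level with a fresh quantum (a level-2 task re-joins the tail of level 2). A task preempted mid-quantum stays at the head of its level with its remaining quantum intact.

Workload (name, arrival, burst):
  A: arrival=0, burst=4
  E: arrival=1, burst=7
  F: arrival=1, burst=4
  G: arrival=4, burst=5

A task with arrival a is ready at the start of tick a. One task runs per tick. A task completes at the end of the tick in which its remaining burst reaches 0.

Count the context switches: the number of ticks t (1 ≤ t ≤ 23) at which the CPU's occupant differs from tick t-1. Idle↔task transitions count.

t=0: L0/L1/L2 = A/-/- → run A
t=1: L0/L1/L2 = AEF/-/- → run A
t=2: L0/L1/L2 = AEF/-/- → run A
t=3: L0/L1/L2 = EF/A/- → run E
t=4: L0/L1/L2 = EFG/A/- → run E
t=5: L0/L1/L2 = EFG/A/- → run E
t=6: L0/L1/L2 = FG/AE/- → run F
t=7: L0/L1/L2 = FG/AE/- → run F
t=8: L0/L1/L2 = FG/AE/- → run F
t=9: L0/L1/L2 = G/AEF/- → run G
t=10: L0/L1/L2 = G/AEF/- → run G
t=11: L0/L1/L2 = G/AEF/- → run G
t=12: L0/L1/L2 = -/AEFG/- → run A
t=13: L0/L1/L2 = -/EFG/- → run E
t=14: L0/L1/L2 = -/EFG/- → run E
t=15: L0/L1/L2 = -/EFG/- → run E
t=16: L0/L1/L2 = -/EFG/- → run E
t=17: L0/L1/L2 = -/FG/- → run F
t=18: L0/L1/L2 = -/G/- → run G
t=19: L0/L1/L2 = -/G/- → run G
t=20: (idle)
t=21: (idle)
t=22: (idle)
t=23: (idle)

context switches = 8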